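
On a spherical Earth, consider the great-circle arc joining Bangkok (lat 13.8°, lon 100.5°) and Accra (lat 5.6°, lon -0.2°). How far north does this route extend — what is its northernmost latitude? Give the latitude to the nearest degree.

≈ 16°

The great circle lies in the plane with unit normal n̂ = (p₁ × p₂)/|p₁ × p₂|.
Here n̂_z ≈ -0.961; the vertex latitude is φ_max = arccos|n̂_z| ≈ 16.0°.
Check via Clairaut: cos φ_max = |cos φ₁| · sin C = cos(13.8°)·sin(81.9°) ≈ 0.961, again giving ≈ 16.0°.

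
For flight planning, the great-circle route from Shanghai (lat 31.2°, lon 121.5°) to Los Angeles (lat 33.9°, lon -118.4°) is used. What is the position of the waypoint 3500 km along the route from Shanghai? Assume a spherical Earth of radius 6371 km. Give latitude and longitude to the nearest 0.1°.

≈ lat 48.8°, lon 156.2°

From cos δ = sin φ₁ sin φ₂ + cos φ₁ cos φ₂ cos Δλ, the central angle is δ ≈ 1.638 rad (93.8°). The total great-circle distance is δ·R ≈ 1.638 × 6371 ≈ 10436 km, so the target fraction is f = 3500/10436 ≈ 0.335.
Interpolate at f ≈ 0.335 with slerp weights a = sin((1−f)δ)/sin δ ≈ 0.888, b = sin(fδ)/sin δ ≈ 0.523.
p = a·p₁ + b·p₂ ≈ (-0.603, 0.266, 0.752); φ = arcsin(p_z) ≈ 48.75°, λ = atan2(p_y, p_x) ≈ 156.25°.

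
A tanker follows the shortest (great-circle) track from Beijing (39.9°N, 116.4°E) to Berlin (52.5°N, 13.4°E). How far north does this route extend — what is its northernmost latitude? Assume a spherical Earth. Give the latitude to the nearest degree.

≈ 60°N

The great circle lies in the plane with unit normal n̂ = (p₁ × p₂)/|p₁ × p₂|.
Here n̂_z ≈ -0.497; the vertex latitude is φ_max = arccos|n̂_z| ≈ 60.2°.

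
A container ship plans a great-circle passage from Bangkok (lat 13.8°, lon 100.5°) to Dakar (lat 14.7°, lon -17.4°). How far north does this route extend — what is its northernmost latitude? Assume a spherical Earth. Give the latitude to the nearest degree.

≈ 26°

The great circle lies in the plane with unit normal n̂ = (p₁ × p₂)/|p₁ × p₂|.
Here n̂_z ≈ -0.897; the vertex latitude is φ_max = arccos|n̂_z| ≈ 26.2°.
Check via Clairaut: cos φ_max = |cos φ₁| · sin C = cos(13.8°)·sin(67.5°) ≈ 0.897, again giving ≈ 26.2°.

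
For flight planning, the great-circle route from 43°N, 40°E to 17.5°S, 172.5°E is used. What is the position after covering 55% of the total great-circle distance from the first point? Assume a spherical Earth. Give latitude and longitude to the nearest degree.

≈ 24°N, 129°E

From cos δ = sin φ₁ sin φ₂ + cos φ₁ cos φ₂ cos Δλ, the central angle is δ ≈ 2.314 rad (132.6°).
Interpolate at f = 0.55 with slerp weights a = sin((1−f)δ)/sin δ ≈ 1.172, b = sin(fδ)/sin δ ≈ 1.298.
p = a·p₁ + b·p₂ ≈ (-0.571, 0.712, 0.409); φ = arcsin(p_z) ≈ 24.13°, λ = atan2(p_y, p_x) ≈ 128.70°.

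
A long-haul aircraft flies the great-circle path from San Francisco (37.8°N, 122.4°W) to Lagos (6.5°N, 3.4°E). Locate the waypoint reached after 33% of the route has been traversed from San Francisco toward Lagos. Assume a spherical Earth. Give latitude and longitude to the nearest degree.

Convert each endpoint to a unit vector on the sphere (x = cos φ cos λ, y = cos φ sin λ, z = sin φ).
The central angle between the endpoints is δ = arccos(p₁·p₂) ≈ 1.971 rad (112.9°).
Interpolate at f = 0.33 with slerp weights a = sin((1−f)δ)/sin δ ≈ 1.052, b = sin(fδ)/sin δ ≈ 0.658.
p = a·p₁ + b·p₂ ≈ (0.207, -0.663, 0.719); φ = arcsin(p_z) ≈ 46.00°, λ = atan2(p_y, p_x) ≈ -72.68°.

≈ (46°N, 73°W)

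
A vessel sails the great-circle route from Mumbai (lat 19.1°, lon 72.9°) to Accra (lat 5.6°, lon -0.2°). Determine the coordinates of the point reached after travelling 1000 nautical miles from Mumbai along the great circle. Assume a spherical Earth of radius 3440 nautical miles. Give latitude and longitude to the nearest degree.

Write both endpoints as unit vectors p₁, p₂ with components (cos φ cos λ, cos φ sin λ, sin φ).
The central angle between the endpoints is δ = arccos(p₁·p₂) ≈ 1.261 rad (72.2°). The total great-circle distance is δ·R ≈ 1.261 × 3440 ≈ 4336 nmi, so the target fraction is f = 1000/4336 ≈ 0.231.
Interpolate at f ≈ 0.231 with slerp weights a = sin((1−f)δ)/sin δ ≈ 0.866, b = sin(fδ)/sin δ ≈ 0.301.
p = a·p₁ + b·p₂ ≈ (0.540, 0.781, 0.313); φ = arcsin(p_z) ≈ 18.23°, λ = atan2(p_y, p_x) ≈ 55.34°.

≈ lat 18°, lon 55°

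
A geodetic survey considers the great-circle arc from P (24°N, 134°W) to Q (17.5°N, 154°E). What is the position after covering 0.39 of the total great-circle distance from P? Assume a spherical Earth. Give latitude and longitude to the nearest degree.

≈ (26°N, 163°W)

Convert each endpoint to a unit vector on the sphere (x = cos φ cos λ, y = cos φ sin λ, z = sin φ).
The central angle between the endpoints is δ = arccos(p₁·p₂) ≈ 1.168 rad (66.9°).
Interpolate at f = 0.39 with slerp weights a = sin((1−f)δ)/sin δ ≈ 0.711, b = sin(fδ)/sin δ ≈ 0.478.
p = a·p₁ + b·p₂ ≈ (-0.861, -0.267, 0.433); φ = arcsin(p_z) ≈ 25.65°, λ = atan2(p_y, p_x) ≈ -162.77°.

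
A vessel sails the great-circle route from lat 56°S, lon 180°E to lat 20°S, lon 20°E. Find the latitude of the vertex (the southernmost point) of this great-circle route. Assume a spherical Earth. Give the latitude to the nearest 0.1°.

≈ 79.4°S

The great circle lies in the plane with unit normal n̂ = (p₁ × p₂)/|p₁ × p₂|.
Here n̂_z ≈ -0.184; the vertex latitude is φ_max = arccos|n̂_z| ≈ 79.4°.
Check via Clairaut: cos φ_max = |cos φ₁| · sin C = cos(56.0°)·sin(160.8°) ≈ 0.184, again giving ≈ 79.4°.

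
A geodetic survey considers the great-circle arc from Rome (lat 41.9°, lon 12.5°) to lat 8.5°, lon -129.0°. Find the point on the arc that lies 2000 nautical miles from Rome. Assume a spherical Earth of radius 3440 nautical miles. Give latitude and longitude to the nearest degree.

≈ lat 58°, lon -34°

Write both endpoints as unit vectors p₁, p₂ with components (cos φ cos λ, cos φ sin λ, sin φ).
The central angle between the endpoints is δ = arccos(p₁·p₂) ≈ 2.068 rad (118.5°). The total great-circle distance is δ·R ≈ 2.068 × 3440 ≈ 7116 nmi, so the target fraction is f = 2000/7116 ≈ 0.281.
Interpolate at f ≈ 0.281 with slerp weights a = sin((1−f)δ)/sin δ ≈ 1.134, b = sin(fδ)/sin δ ≈ 0.625.
p = a·p₁ + b·p₂ ≈ (0.435, -0.298, 0.850); φ = arcsin(p_z) ≈ 58.18°, λ = atan2(p_y, p_x) ≈ -34.38°.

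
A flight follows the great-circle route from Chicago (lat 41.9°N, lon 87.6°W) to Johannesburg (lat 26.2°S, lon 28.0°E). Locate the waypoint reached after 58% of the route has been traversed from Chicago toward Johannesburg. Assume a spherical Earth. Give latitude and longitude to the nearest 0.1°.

≈ lat 7.8°N, lon 13.6°W

Write both endpoints as unit vectors p₁, p₂ with components (cos φ cos λ, cos φ sin λ, sin φ).
The central angle between the endpoints is δ = arccos(p₁·p₂) ≈ 2.194 rad (125.7°).
Interpolate at f = 0.58 with slerp weights a = sin((1−f)δ)/sin δ ≈ 0.981, b = sin(fδ)/sin δ ≈ 1.177.
p = a·p₁ + b·p₂ ≈ (0.963, -0.234, 0.135); φ = arcsin(p_z) ≈ 7.78°, λ = atan2(p_y, p_x) ≈ -13.63°.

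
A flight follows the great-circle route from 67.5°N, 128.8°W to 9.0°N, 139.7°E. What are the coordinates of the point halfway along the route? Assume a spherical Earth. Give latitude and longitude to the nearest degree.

Write both endpoints as unit vectors p₁, p₂ with components (cos φ cos λ, cos φ sin λ, sin φ).
The central angle between the endpoints is δ = arccos(p₁·p₂) ≈ 1.436 rad (82.3°).
Interpolate at f = 1/2 with slerp weights a = sin((1−f)δ)/sin δ ≈ 0.664, b = sin(fδ)/sin δ ≈ 0.664.
p = a·p₁ + b·p₂ ≈ (-0.659, 0.226, 0.717); φ = arcsin(p_z) ≈ 45.82°, λ = atan2(p_y, p_x) ≈ 161.07°.

≈ 46°N, 161°E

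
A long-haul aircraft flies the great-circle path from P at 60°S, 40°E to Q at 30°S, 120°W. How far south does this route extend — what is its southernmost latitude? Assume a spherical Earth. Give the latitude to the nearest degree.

≈ 81°S

The great circle lies in the plane with unit normal n̂ = (p₁ × p₂)/|p₁ × p₂|.
Here n̂_z ≈ -0.148; the vertex latitude is φ_max = arccos|n̂_z| ≈ 81.5°.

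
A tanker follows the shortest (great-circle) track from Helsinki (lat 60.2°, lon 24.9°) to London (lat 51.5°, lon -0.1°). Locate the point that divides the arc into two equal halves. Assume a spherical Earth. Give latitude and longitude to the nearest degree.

≈ lat 56°, lon 11°

The haversine formula gives a central angle δ ≈ 0.286 rad (16.4°) between the endpoints.
Interpolate at f = 1/2 with slerp weights a = sin((1−f)δ)/sin δ ≈ 0.505, b = sin(fδ)/sin δ ≈ 0.505.
p = a·p₁ + b·p₂ ≈ (0.542, 0.105, 0.834); φ = arcsin(p_z) ≈ 56.48°, λ = atan2(p_y, p_x) ≈ 10.98°.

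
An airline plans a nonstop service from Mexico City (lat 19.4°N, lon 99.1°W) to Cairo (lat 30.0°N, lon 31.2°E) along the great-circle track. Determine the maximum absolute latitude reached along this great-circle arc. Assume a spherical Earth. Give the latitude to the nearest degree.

The great circle lies in the plane with unit normal n̂ = (p₁ × p₂)/|p₁ × p₂|.
Here n̂_z ≈ +0.668; the vertex latitude is φ_max = arccos|n̂_z| ≈ 48.1°.

≈ 48°N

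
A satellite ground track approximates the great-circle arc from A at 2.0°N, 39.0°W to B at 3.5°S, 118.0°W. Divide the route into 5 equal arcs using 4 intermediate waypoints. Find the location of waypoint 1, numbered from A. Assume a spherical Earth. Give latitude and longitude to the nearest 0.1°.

≈ 0.8°N, 54.8°W

Convert each endpoint to a unit vector on the sphere (x = cos φ cos λ, y = cos φ sin λ, z = sin φ).
The central angle between the endpoints is δ = arccos(p₁·p₂) ≈ 1.381 rad (79.2°).
Interpolate at f = 1/5 with slerp weights a = sin((1−f)δ)/sin δ ≈ 0.910, b = sin(fδ)/sin δ ≈ 0.278.
p = a·p₁ + b·p₂ ≈ (0.576, -0.817, 0.015); φ = arcsin(p_z) ≈ 0.85°, λ = atan2(p_y, p_x) ≈ -54.79°.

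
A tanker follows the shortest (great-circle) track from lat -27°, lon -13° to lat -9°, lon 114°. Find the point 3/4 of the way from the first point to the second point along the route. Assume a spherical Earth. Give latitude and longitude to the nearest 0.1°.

From cos δ = sin φ₁ sin φ₂ + cos φ₁ cos φ₂ cos Δλ, the central angle is δ ≈ 2.047 rad (117.3°).
Interpolate at f = 3/4 with slerp weights a = sin((1−f)δ)/sin δ ≈ 0.551, b = sin(fδ)/sin δ ≈ 1.125.
p = a·p₁ + b·p₂ ≈ (0.027, 0.904, -0.426); φ = arcsin(p_z) ≈ -25.22°, λ = atan2(p_y, p_x) ≈ 88.31°.

≈ lat -25.2°, lon 88.3°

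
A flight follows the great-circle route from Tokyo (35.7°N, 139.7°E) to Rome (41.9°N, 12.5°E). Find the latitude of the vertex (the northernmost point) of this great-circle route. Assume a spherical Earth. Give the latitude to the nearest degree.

The great circle lies in the plane with unit normal n̂ = (p₁ × p₂)/|p₁ × p₂|.
Here n̂_z ≈ -0.482; the vertex latitude is φ_max = arccos|n̂_z| ≈ 61.2°.
Check via Clairaut: cos φ_max = |cos φ₁| · sin C = cos(35.7°)·sin(36.4°) ≈ 0.482, again giving ≈ 61.2°.

≈ 61°N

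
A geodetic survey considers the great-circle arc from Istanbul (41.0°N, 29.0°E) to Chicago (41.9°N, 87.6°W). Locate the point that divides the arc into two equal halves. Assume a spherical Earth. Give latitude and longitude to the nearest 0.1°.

≈ 59.2°N, 28.7°W

Write both endpoints as unit vectors p₁, p₂ with components (cos φ cos λ, cos φ sin λ, sin φ).
The central angle between the endpoints is δ = arccos(p₁·p₂) ≈ 1.383 rad (79.2°).
Interpolate at f = 1/2 with slerp weights a = sin((1−f)δ)/sin δ ≈ 0.649, b = sin(fδ)/sin δ ≈ 0.649.
p = a·p₁ + b·p₂ ≈ (0.449, -0.245, 0.859); φ = arcsin(p_z) ≈ 59.25°, λ = atan2(p_y, p_x) ≈ -28.66°.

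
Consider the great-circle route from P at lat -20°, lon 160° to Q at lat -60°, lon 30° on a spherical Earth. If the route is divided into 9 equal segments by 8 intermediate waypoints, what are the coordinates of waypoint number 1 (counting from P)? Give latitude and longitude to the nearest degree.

Write both endpoints as unit vectors p₁, p₂ with components (cos φ cos λ, cos φ sin λ, sin φ).
The central angle between the endpoints is δ = arccos(p₁·p₂) ≈ 1.577 rad (90.3°).
Interpolate at f = 1/9 with slerp weights a = sin((1−f)δ)/sin δ ≈ 0.986, b = sin(fδ)/sin δ ≈ 0.174.
p = a·p₁ + b·p₂ ≈ (-0.795, 0.360, -0.488); φ = arcsin(p_z) ≈ -29.21°, λ = atan2(p_y, p_x) ≈ 155.61°.

≈ lat -29°, lon 156°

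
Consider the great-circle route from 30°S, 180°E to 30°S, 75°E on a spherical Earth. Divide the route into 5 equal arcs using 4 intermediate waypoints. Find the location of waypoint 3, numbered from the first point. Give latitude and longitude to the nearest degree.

The haversine formula gives a central angle δ ≈ 1.515 rad (86.8°) between the endpoints.
Interpolate at f = 3/5 with slerp weights a = sin((1−f)δ)/sin δ ≈ 0.570, b = sin(fδ)/sin δ ≈ 0.790.
p = a·p₁ + b·p₂ ≈ (-0.317, 0.661, -0.680); φ = arcsin(p_z) ≈ -42.86°, λ = atan2(p_y, p_x) ≈ 115.62°.

≈ 43°S, 116°E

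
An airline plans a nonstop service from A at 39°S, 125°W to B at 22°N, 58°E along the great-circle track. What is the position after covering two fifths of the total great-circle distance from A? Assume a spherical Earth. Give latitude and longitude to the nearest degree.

≈ 74°S, 87°E

Convert each endpoint to a unit vector on the sphere (x = cos φ cos λ, y = cos φ sin λ, z = sin φ).
The central angle between the endpoints is δ = arccos(p₁·p₂) ≈ 2.842 rad (162.8°).
Interpolate at f = 2/5 with slerp weights a = sin((1−f)δ)/sin δ ≈ 3.353, b = sin(fδ)/sin δ ≈ 3.069.
p = a·p₁ + b·p₂ ≈ (0.014, 0.279, -0.960); φ = arcsin(p_z) ≈ -73.78°, λ = atan2(p_y, p_x) ≈ 87.23°.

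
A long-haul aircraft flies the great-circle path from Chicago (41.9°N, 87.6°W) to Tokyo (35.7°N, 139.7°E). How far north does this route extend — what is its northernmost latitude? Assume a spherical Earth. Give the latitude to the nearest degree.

≈ 64°N

The great circle lies in the plane with unit normal n̂ = (p₁ × p₂)/|p₁ × p₂|.
Here n̂_z ≈ -0.444; the vertex latitude is φ_max = arccos|n̂_z| ≈ 63.6°.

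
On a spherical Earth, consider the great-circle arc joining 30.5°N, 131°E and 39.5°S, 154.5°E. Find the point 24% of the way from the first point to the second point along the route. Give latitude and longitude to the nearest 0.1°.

Convert each endpoint to a unit vector on the sphere (x = cos φ cos λ, y = cos φ sin λ, z = sin φ).
The central angle between the endpoints is δ = arccos(p₁·p₂) ≈ 1.280 rad (73.3°).
Interpolate at f = 0.24 with slerp weights a = sin((1−f)δ)/sin δ ≈ 0.863, b = sin(fδ)/sin δ ≈ 0.316.
p = a·p₁ + b·p₂ ≈ (-0.707, 0.666, 0.237); φ = arcsin(p_z) ≈ 13.71°, λ = atan2(p_y, p_x) ≈ 136.74°.

≈ 13.7°N, 136.7°E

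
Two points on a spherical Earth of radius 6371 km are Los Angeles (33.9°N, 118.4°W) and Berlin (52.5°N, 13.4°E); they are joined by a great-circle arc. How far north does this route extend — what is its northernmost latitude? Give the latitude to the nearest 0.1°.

The great circle lies in the plane with unit normal n̂ = (p₁ × p₂)/|p₁ × p₂|.
Here n̂_z ≈ +0.379; the vertex latitude is φ_max = arccos|n̂_z| ≈ 67.7°.

≈ 67.7°N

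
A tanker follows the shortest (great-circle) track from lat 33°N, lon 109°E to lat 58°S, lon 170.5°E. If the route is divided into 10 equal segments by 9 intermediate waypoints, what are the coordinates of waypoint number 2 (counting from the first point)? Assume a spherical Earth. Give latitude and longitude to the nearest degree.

Write both endpoints as unit vectors p₁, p₂ with components (cos φ cos λ, cos φ sin λ, sin φ).
The central angle between the endpoints is δ = arccos(p₁·p₂) ≈ 1.823 rad (104.5°).
Interpolate at f = 2/10 with slerp weights a = sin((1−f)δ)/sin δ ≈ 1.026, b = sin(fδ)/sin δ ≈ 0.368.
p = a·p₁ + b·p₂ ≈ (-0.473, 0.846, 0.247); φ = arcsin(p_z) ≈ 14.28°, λ = atan2(p_y, p_x) ≈ 119.19°.

≈ lat 14°N, lon 119°E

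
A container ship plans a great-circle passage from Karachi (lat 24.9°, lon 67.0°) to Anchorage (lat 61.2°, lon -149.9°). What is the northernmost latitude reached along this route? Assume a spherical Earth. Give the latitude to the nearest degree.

The great circle lies in the plane with unit normal n̂ = (p₁ × p₂)/|p₁ × p₂|.
Here n̂_z ≈ +0.262; the vertex latitude is φ_max = arccos|n̂_z| ≈ 74.8°.
Check via Clairaut: cos φ_max = |cos φ₁| · sin C = cos(24.9°)·sin(16.8°) ≈ 0.262, again giving ≈ 74.8°.

≈ 75°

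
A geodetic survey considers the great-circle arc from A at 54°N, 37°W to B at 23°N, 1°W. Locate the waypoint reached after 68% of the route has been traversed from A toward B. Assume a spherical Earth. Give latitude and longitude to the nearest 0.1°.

≈ 34.0°N, 9.3°W

Write both endpoints as unit vectors p₁, p₂ with components (cos φ cos λ, cos φ sin λ, sin φ).
The central angle between the endpoints is δ = arccos(p₁·p₂) ≈ 0.717 rad (41.1°).
Interpolate at f = 0.68 with slerp weights a = sin((1−f)δ)/sin δ ≈ 0.346, b = sin(fδ)/sin δ ≈ 0.713.
p = a·p₁ + b·p₂ ≈ (0.819, -0.134, 0.559); φ = arcsin(p_z) ≈ 33.96°, λ = atan2(p_y, p_x) ≈ -9.29°.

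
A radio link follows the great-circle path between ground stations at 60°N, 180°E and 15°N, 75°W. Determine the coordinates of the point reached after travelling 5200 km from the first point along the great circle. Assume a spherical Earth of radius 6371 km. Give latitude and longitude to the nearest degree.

Write both endpoints as unit vectors p₁, p₂ with components (cos φ cos λ, cos φ sin λ, sin φ).
The central angle between the endpoints is δ = arccos(p₁·p₂) ≈ 1.471 rad (84.3°). The total great-circle distance is δ·R ≈ 1.471 × 6371 ≈ 9375 km, so the target fraction is f = 5200/9375 ≈ 0.555.
Interpolate at f ≈ 0.555 with slerp weights a = sin((1−f)δ)/sin δ ≈ 0.612, b = sin(fδ)/sin δ ≈ 0.732.
p = a·p₁ + b·p₂ ≈ (-0.123, -0.683, 0.720); φ = arcsin(p_z) ≈ 46.04°, λ = atan2(p_y, p_x) ≈ -100.22°.

≈ 46°N, 100°W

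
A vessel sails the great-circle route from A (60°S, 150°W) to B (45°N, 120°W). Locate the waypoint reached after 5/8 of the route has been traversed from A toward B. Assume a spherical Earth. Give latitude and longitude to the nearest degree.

From cos δ = sin φ₁ sin φ₂ + cos φ₁ cos φ₂ cos Δλ, the central angle is δ ≈ 1.882 rad (107.8°).
Interpolate at f = 5/8 with slerp weights a = sin((1−f)δ)/sin δ ≈ 0.681, b = sin(fδ)/sin δ ≈ 0.970.
p = a·p₁ + b·p₂ ≈ (-0.638, -0.764, 0.096); φ = arcsin(p_z) ≈ 5.49°, λ = atan2(p_y, p_x) ≈ -129.85°.

≈ (5°N, 130°W)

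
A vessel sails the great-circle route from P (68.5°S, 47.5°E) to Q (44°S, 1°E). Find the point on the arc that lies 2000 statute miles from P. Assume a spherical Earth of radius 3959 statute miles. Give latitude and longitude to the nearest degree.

≈ (49°S, 5°E)

Convert each endpoint to a unit vector on the sphere (x = cos φ cos λ, y = cos φ sin λ, z = sin φ).
The central angle between the endpoints is δ = arccos(p₁·p₂) ≈ 0.596 rad (34.1°). The total great-circle distance is δ·R ≈ 0.596 × 3959 ≈ 2358 mi, so the target fraction is f = 2000/2358 ≈ 0.848.
Interpolate at f ≈ 0.848 with slerp weights a = sin((1−f)δ)/sin δ ≈ 0.161, b = sin(fδ)/sin δ ≈ 0.863.
p = a·p₁ + b·p₂ ≈ (0.660, 0.054, -0.749); φ = arcsin(p_z) ≈ -48.51°, λ = atan2(p_y, p_x) ≈ 4.70°.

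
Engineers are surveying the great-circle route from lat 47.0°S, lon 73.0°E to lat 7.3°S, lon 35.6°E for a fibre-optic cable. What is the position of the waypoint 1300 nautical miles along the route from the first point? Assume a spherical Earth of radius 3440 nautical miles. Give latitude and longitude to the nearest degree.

≈ lat 31°S, lon 53°E

Convert each endpoint to a unit vector on the sphere (x = cos φ cos λ, y = cos φ sin λ, z = sin φ).
The central angle between the endpoints is δ = arccos(p₁·p₂) ≈ 0.889 rad (50.9°). The total great-circle distance is δ·R ≈ 0.889 × 3440 ≈ 3058 nmi, so the target fraction is f = 1300/3058 ≈ 0.425.
Interpolate at f ≈ 0.425 with slerp weights a = sin((1−f)δ)/sin δ ≈ 0.630, b = sin(fδ)/sin δ ≈ 0.475.
p = a·p₁ + b·p₂ ≈ (0.509, 0.685, -0.521); φ = arcsin(p_z) ≈ -31.40°, λ = atan2(p_y, p_x) ≈ 53.40°.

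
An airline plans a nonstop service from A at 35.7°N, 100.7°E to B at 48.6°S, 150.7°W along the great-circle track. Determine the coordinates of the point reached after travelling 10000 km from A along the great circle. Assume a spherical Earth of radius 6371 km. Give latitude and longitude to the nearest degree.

Write both endpoints as unit vectors p₁, p₂ with components (cos φ cos λ, cos φ sin λ, sin φ).
The central angle between the endpoints is δ = arccos(p₁·p₂) ≈ 2.226 rad (127.5°). The total great-circle distance is δ·R ≈ 2.226 × 6371 ≈ 14179 km, so the target fraction is f = 10000/14179 ≈ 0.705.
Interpolate at f ≈ 0.705 with slerp weights a = sin((1−f)δ)/sin δ ≈ 0.769, b = sin(fδ)/sin δ ≈ 1.261.
p = a·p₁ + b·p₂ ≈ (-0.843, 0.206, -0.497); φ = arcsin(p_z) ≈ -29.80°, λ = atan2(p_y, p_x) ≈ 166.29°.

≈ 30°S, 166°E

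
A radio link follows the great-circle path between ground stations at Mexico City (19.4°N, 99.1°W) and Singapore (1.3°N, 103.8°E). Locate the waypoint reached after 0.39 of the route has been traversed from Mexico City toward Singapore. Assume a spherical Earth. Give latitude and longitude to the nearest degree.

Convert each endpoint to a unit vector on the sphere (x = cos φ cos λ, y = cos φ sin λ, z = sin φ).
The central angle between the endpoints is δ = arccos(p₁·p₂) ≈ 2.608 rad (149.4°).
Interpolate at f = 0.39 with slerp weights a = sin((1−f)δ)/sin δ ≈ 1.967, b = sin(fδ)/sin δ ≈ 1.673.
p = a·p₁ + b·p₂ ≈ (-0.692, -0.207, 0.691); φ = arcsin(p_z) ≈ 43.72°, λ = atan2(p_y, p_x) ≈ -163.35°.

≈ 44°N, 163°W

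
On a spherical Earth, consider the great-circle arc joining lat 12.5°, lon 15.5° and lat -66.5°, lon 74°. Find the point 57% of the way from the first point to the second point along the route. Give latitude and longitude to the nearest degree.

Convert each endpoint to a unit vector on the sphere (x = cos φ cos λ, y = cos φ sin λ, z = sin φ).
The central angle between the endpoints is δ = arccos(p₁·p₂) ≈ 1.566 rad (89.7°).
Interpolate at f = 0.57 with slerp weights a = sin((1−f)δ)/sin δ ≈ 0.624, b = sin(fδ)/sin δ ≈ 0.779.
p = a·p₁ + b·p₂ ≈ (0.672, 0.461, -0.579); φ = arcsin(p_z) ≈ -35.39°, λ = atan2(p_y, p_x) ≈ 34.45°.

≈ lat -35°, lon 34°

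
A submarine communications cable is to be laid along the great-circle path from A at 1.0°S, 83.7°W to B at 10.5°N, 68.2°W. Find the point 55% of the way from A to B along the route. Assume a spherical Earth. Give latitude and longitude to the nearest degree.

≈ 5°N, 75°W

Convert each endpoint to a unit vector on the sphere (x = cos φ cos λ, y = cos φ sin λ, z = sin φ).
The central angle between the endpoints is δ = arccos(p₁·p₂) ≈ 0.336 rad (19.2°).
Interpolate at f = 0.55 with slerp weights a = sin((1−f)δ)/sin δ ≈ 0.457, b = sin(fδ)/sin δ ≈ 0.557.
p = a·p₁ + b·p₂ ≈ (0.254, -0.963, 0.094); φ = arcsin(p_z) ≈ 5.37°, λ = atan2(p_y, p_x) ≈ -75.24°.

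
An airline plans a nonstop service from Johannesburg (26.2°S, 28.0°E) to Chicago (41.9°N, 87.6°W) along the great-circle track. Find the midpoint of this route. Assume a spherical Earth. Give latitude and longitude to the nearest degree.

From cos δ = sin φ₁ sin φ₂ + cos φ₁ cos φ₂ cos Δλ, the central angle is δ ≈ 2.194 rad (125.7°).
Interpolate at f = 1/2 with slerp weights a = sin((1−f)δ)/sin δ ≈ 1.096, b = sin(fδ)/sin δ ≈ 1.096.
p = a·p₁ + b·p₂ ≈ (0.902, -0.353, 0.248); φ = arcsin(p_z) ≈ 14.36°, λ = atan2(p_y, p_x) ≈ -21.38°.

≈ 14°N, 21°W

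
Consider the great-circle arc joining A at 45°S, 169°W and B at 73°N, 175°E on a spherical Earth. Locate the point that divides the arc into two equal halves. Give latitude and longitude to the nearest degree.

Convert each endpoint to a unit vector on the sphere (x = cos φ cos λ, y = cos φ sin λ, z = sin φ).
The central angle between the endpoints is δ = arccos(p₁·p₂) ≈ 2.069 rad (118.5°).
Interpolate at f = 1/2 with slerp weights a = sin((1−f)δ)/sin δ ≈ 0.978, b = sin(fδ)/sin δ ≈ 0.978.
p = a·p₁ + b·p₂ ≈ (-0.964, -0.107, 0.244); φ = arcsin(p_z) ≈ 14.11°, λ = atan2(p_y, p_x) ≈ -173.66°.

≈ 14°N, 174°W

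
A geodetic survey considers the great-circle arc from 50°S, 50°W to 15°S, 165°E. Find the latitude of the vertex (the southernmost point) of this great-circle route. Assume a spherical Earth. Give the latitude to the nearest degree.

≈ 68°S

The great circle lies in the plane with unit normal n̂ = (p₁ × p₂)/|p₁ × p₂|.
Here n̂_z ≈ -0.375; the vertex latitude is φ_max = arccos|n̂_z| ≈ 68.0°.
Check via Clairaut: cos φ_max = |cos φ₁| · sin C = cos(50.0°)·sin(144.4°) ≈ 0.375, again giving ≈ 68.0°.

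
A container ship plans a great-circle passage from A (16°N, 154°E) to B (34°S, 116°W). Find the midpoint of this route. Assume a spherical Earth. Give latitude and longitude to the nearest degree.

From cos δ = sin φ₁ sin φ₂ + cos φ₁ cos φ₂ cos Δλ, the central angle is δ ≈ 1.726 rad (98.9°).
Interpolate at f = 1/2 with slerp weights a = sin((1−f)δ)/sin δ ≈ 0.769, b = sin(fδ)/sin δ ≈ 0.769.
p = a·p₁ + b·p₂ ≈ (-0.944, -0.249, -0.218); φ = arcsin(p_z) ≈ -12.59°, λ = atan2(p_y, p_x) ≈ -165.22°.

≈ (13°S, 165°W)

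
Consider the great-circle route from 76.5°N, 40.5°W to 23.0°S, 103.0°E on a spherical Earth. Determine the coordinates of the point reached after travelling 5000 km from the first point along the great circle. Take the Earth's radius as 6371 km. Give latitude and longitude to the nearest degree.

The haversine formula gives a central angle δ ≈ 2.156 rad (123.6°) between the endpoints. The total great-circle distance is δ·R ≈ 2.156 × 6371 ≈ 13738 km, so the target fraction is f = 5000/13738 ≈ 0.364.
Interpolate at f ≈ 0.364 with slerp weights a = sin((1−f)δ)/sin δ ≈ 1.176, b = sin(fδ)/sin δ ≈ 0.848.
p = a·p₁ + b·p₂ ≈ (0.033, 0.582, 0.812); φ = arcsin(p_z) ≈ 54.33°, λ = atan2(p_y, p_x) ≈ 86.74°.

≈ 54°N, 87°E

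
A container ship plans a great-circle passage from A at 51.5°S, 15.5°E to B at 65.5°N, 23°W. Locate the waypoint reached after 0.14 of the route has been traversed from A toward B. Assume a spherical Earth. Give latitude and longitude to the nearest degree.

Write both endpoints as unit vectors p₁, p₂ with components (cos φ cos λ, cos φ sin λ, sin φ).
The central angle between the endpoints is δ = arccos(p₁·p₂) ≈ 2.106 rad (120.7°).
Interpolate at f = 0.14 with slerp weights a = sin((1−f)δ)/sin δ ≈ 1.129, b = sin(fδ)/sin δ ≈ 0.338.
p = a·p₁ + b·p₂ ≈ (0.806, 0.133, -0.576); φ = arcsin(p_z) ≈ -35.19°, λ = atan2(p_y, p_x) ≈ 9.37°.

≈ 35°S, 9°E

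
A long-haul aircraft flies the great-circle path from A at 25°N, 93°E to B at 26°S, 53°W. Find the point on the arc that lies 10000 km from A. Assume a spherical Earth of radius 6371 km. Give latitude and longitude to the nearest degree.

≈ 8°S, 7°E

Convert each endpoint to a unit vector on the sphere (x = cos φ cos λ, y = cos φ sin λ, z = sin φ).
The central angle between the endpoints is δ = arccos(p₁·p₂) ≈ 2.607 rad (149.4°). The total great-circle distance is δ·R ≈ 2.607 × 6371 ≈ 16611 km, so the target fraction is f = 10000/16611 ≈ 0.602.
Interpolate at f ≈ 0.602 with slerp weights a = sin((1−f)δ)/sin δ ≈ 1.691, b = sin(fδ)/sin δ ≈ 1.963.
p = a·p₁ + b·p₂ ≈ (0.982, 0.121, -0.146); φ = arcsin(p_z) ≈ -8.40°, λ = atan2(p_y, p_x) ≈ 7.03°.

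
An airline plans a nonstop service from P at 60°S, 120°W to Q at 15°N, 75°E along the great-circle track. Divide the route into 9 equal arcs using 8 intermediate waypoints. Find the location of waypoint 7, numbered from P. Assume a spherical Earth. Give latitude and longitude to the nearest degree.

≈ 14°S, 80°E

Write both endpoints as unit vectors p₁, p₂ with components (cos φ cos λ, cos φ sin λ, sin φ).
The central angle between the endpoints is δ = arccos(p₁·p₂) ≈ 2.333 rad (133.7°).
Interpolate at f = 7/9 with slerp weights a = sin((1−f)δ)/sin δ ≈ 0.685, b = sin(fδ)/sin δ ≈ 1.342.
p = a·p₁ + b·p₂ ≈ (0.164, 0.955, -0.246); φ = arcsin(p_z) ≈ -14.25°, λ = atan2(p_y, p_x) ≈ 80.25°.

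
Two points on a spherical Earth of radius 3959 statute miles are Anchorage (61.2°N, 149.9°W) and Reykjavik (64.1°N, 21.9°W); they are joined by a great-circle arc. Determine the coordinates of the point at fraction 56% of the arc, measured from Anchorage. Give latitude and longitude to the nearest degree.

The haversine formula gives a central angle δ ≈ 0.852 rad (48.8°) between the endpoints.
Interpolate at f = 0.56 with slerp weights a = sin((1−f)δ)/sin δ ≈ 0.486, b = sin(fδ)/sin δ ≈ 0.610.
p = a·p₁ + b·p₂ ≈ (0.045, -0.217, 0.975); φ = arcsin(p_z) ≈ 77.21°, λ = atan2(p_y, p_x) ≈ -78.40°.

≈ (77°N, 78°W)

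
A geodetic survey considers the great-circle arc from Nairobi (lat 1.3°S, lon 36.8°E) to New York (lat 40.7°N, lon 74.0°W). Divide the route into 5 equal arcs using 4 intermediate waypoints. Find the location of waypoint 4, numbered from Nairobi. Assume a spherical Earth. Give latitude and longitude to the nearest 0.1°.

≈ lat 42.0°N, lon 45.5°W

Write both endpoints as unit vectors p₁, p₂ with components (cos φ cos λ, cos φ sin λ, sin φ).
The central angle between the endpoints is δ = arccos(p₁·p₂) ≈ 1.859 rad (106.5°).
Interpolate at f = 4/5 with slerp weights a = sin((1−f)δ)/sin δ ≈ 0.379, b = sin(fδ)/sin δ ≈ 1.039.
p = a·p₁ + b·p₂ ≈ (0.520, -0.531, 0.669); φ = arcsin(p_z) ≈ 42.00°, λ = atan2(p_y, p_x) ≈ -45.55°.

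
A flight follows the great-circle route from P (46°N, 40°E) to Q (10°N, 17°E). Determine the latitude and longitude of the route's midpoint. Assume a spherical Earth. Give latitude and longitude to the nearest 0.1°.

The haversine formula gives a central angle δ ≈ 0.716 rad (41.0°) between the endpoints.
Interpolate at f = 1/2 with slerp weights a = sin((1−f)δ)/sin δ ≈ 0.534, b = sin(fδ)/sin δ ≈ 0.534.
p = a·p₁ + b·p₂ ≈ (0.787, 0.392, 0.477); φ = arcsin(p_z) ≈ 28.47°, λ = atan2(p_y, p_x) ≈ 26.49°.

≈ (28.5°N, 26.5°E)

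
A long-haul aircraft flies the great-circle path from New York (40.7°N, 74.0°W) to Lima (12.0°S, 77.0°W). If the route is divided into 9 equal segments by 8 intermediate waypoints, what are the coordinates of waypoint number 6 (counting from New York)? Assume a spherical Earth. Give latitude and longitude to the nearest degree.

Convert each endpoint to a unit vector on the sphere (x = cos φ cos λ, y = cos φ sin λ, z = sin φ).
The central angle between the endpoints is δ = arccos(p₁·p₂) ≈ 0.921 rad (52.8°).
Interpolate at f = 6/9 with slerp weights a = sin((1−f)δ)/sin δ ≈ 0.380, b = sin(fδ)/sin δ ≈ 0.724.
p = a·p₁ + b·p₂ ≈ (0.239, -0.966, 0.097); φ = arcsin(p_z) ≈ 5.57°, λ = atan2(p_y, p_x) ≈ -76.13°.

≈ 6°N, 76°W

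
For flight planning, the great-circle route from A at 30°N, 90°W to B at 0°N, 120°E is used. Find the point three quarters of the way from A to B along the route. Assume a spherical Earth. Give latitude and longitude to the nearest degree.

From cos δ = sin φ₁ sin φ₂ + cos φ₁ cos φ₂ cos Δλ, the central angle is δ ≈ 2.419 rad (138.6°).
Interpolate at f = 3/4 with slerp weights a = sin((1−f)δ)/sin δ ≈ 0.860, b = sin(fδ)/sin δ ≈ 1.467.
p = a·p₁ + b·p₂ ≈ (-0.734, 0.526, 0.430); φ = arcsin(p_z) ≈ 25.45°, λ = atan2(p_y, p_x) ≈ 144.34°.

≈ 25°N, 144°E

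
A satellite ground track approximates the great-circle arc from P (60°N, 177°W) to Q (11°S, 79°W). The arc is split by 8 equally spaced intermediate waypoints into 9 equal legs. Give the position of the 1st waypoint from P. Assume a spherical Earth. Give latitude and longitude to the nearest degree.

≈ (58°N, 155°W)

From cos δ = sin φ₁ sin φ₂ + cos φ₁ cos φ₂ cos Δλ, the central angle is δ ≈ 1.807 rad (103.5°).
Interpolate at f = 1/9 with slerp weights a = sin((1−f)δ)/sin δ ≈ 1.028, b = sin(fδ)/sin δ ≈ 0.205.
p = a·p₁ + b·p₂ ≈ (-0.475, -0.224, 0.851); φ = arcsin(p_z) ≈ 58.32°, λ = atan2(p_y, p_x) ≈ -154.70°.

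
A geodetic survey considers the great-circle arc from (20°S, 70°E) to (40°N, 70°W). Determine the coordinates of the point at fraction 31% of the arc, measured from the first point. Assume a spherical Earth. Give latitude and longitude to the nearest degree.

≈ (9°N, 37°E)

Write both endpoints as unit vectors p₁, p₂ with components (cos φ cos λ, cos φ sin λ, sin φ).
The central angle between the endpoints is δ = arccos(p₁·p₂) ≈ 2.452 rad (140.5°).
Interpolate at f = 0.31 with slerp weights a = sin((1−f)δ)/sin δ ≈ 1.560, b = sin(fδ)/sin δ ≈ 1.082.
p = a·p₁ + b·p₂ ≈ (0.785, 0.598, 0.162); φ = arcsin(p_z) ≈ 9.34°, λ = atan2(p_y, p_x) ≈ 37.31°.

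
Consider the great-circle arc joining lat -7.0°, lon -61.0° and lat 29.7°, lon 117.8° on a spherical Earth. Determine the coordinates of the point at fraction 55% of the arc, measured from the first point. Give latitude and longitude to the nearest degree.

The haversine formula gives a central angle δ ≈ 2.745 rad (157.3°) between the endpoints.
Interpolate at f = 0.55 with slerp weights a = sin((1−f)δ)/sin δ ≈ 2.444, b = sin(fδ)/sin δ ≈ 2.583.
p = a·p₁ + b·p₂ ≈ (0.129, -0.136, 0.982); φ = arcsin(p_z) ≈ 79.16°, λ = atan2(p_y, p_x) ≈ -46.53°.

≈ lat 79°, lon -47°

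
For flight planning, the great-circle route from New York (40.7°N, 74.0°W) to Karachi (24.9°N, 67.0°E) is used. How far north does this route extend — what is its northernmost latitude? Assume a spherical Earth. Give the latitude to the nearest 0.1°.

≈ 63.4°N

The great circle lies in the plane with unit normal n̂ = (p₁ × p₂)/|p₁ × p₂|.
Here n̂_z ≈ +0.448; the vertex latitude is φ_max = arccos|n̂_z| ≈ 63.4°.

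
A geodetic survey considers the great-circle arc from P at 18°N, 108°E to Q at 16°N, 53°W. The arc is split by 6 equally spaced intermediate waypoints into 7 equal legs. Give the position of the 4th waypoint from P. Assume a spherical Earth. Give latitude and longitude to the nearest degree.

≈ 60°N, 5°E

Convert each endpoint to a unit vector on the sphere (x = cos φ cos λ, y = cos φ sin λ, z = sin φ).
The central angle between the endpoints is δ = arccos(p₁·p₂) ≈ 2.464 rad (141.2°).
Interpolate at f = 4/7 with slerp weights a = sin((1−f)δ)/sin δ ≈ 1.389, b = sin(fδ)/sin δ ≈ 1.575.
p = a·p₁ + b·p₂ ≈ (0.503, 0.047, 0.863); φ = arcsin(p_z) ≈ 59.67°, λ = atan2(p_y, p_x) ≈ 5.40°.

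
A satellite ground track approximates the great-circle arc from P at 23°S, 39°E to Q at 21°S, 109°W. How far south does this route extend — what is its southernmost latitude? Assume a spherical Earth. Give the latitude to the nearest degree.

≈ 56°S

The great circle lies in the plane with unit normal n̂ = (p₁ × p₂)/|p₁ × p₂|.
Here n̂_z ≈ -0.563; the vertex latitude is φ_max = arccos|n̂_z| ≈ 55.7°.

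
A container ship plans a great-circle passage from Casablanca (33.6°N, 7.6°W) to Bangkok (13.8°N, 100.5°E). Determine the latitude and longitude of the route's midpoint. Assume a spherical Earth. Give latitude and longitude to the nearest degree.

≈ 37°N, 52°E

Write both endpoints as unit vectors p₁, p₂ with components (cos φ cos λ, cos φ sin λ, sin φ).
The central angle between the endpoints is δ = arccos(p₁·p₂) ≈ 1.690 rad (96.9°).
Interpolate at f = 1/2 with slerp weights a = sin((1−f)δ)/sin δ ≈ 0.753, b = sin(fδ)/sin δ ≈ 0.753.
p = a·p₁ + b·p₂ ≈ (0.489, 0.636, 0.597); φ = arcsin(p_z) ≈ 36.63°, λ = atan2(p_y, p_x) ≈ 52.48°.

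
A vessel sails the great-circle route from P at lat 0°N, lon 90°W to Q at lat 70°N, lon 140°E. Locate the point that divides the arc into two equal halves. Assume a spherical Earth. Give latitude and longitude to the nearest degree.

≈ lat 49°N, lon 109°W

From cos δ = sin φ₁ sin φ₂ + cos φ₁ cos φ₂ cos Δλ, the central angle is δ ≈ 1.792 rad (102.7°).
Interpolate at f = 1/2 with slerp weights a = sin((1−f)δ)/sin δ ≈ 0.801, b = sin(fδ)/sin δ ≈ 0.801.
p = a·p₁ + b·p₂ ≈ (-0.210, -0.625, 0.752); φ = arcsin(p_z) ≈ 48.79°, λ = atan2(p_y, p_x) ≈ -108.56°.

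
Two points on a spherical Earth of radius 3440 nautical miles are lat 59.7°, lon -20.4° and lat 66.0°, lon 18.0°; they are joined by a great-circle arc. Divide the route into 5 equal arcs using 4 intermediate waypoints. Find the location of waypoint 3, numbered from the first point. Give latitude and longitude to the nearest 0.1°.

Write both endpoints as unit vectors p₁, p₂ with components (cos φ cos λ, cos φ sin λ, sin φ).
The central angle between the endpoints is δ = arccos(p₁·p₂) ≈ 0.319 rad (18.3°).
Interpolate at f = 3/5 with slerp weights a = sin((1−f)δ)/sin δ ≈ 0.406, b = sin(fδ)/sin δ ≈ 0.607.
p = a·p₁ + b·p₂ ≈ (0.427, 0.005, 0.904); φ = arcsin(p_z) ≈ 64.75°, λ = atan2(p_y, p_x) ≈ 0.66°.

≈ lat 64.8°, lon 0.7°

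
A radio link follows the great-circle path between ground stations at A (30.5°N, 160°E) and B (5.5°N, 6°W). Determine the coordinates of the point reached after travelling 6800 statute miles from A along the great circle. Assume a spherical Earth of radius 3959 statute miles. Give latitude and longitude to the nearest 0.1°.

Write both endpoints as unit vectors p₁, p₂ with components (cos φ cos λ, cos φ sin λ, sin φ).
The central angle between the endpoints is δ = arccos(p₁·p₂) ≈ 2.471 rad (141.6°). The total great-circle distance is δ·R ≈ 2.471 × 3959 ≈ 9783 mi, so the target fraction is f = 6800/9783 ≈ 0.695.
Interpolate at f ≈ 0.695 with slerp weights a = sin((1−f)δ)/sin δ ≈ 1.101, b = sin(fδ)/sin δ ≈ 1.592.
p = a·p₁ + b·p₂ ≈ (0.684, 0.159, 0.711); φ = arcsin(p_z) ≈ 45.36°, λ = atan2(p_y, p_x) ≈ 13.07°.

≈ (45.4°N, 13.1°E)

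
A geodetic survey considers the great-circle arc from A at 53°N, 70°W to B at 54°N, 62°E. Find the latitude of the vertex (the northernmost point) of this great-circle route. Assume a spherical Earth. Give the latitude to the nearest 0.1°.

The great circle lies in the plane with unit normal n̂ = (p₁ × p₂)/|p₁ × p₂|.
Here n̂_z ≈ +0.288; the vertex latitude is φ_max = arccos|n̂_z| ≈ 73.3°.
Check via Clairaut: cos φ_max = |cos φ₁| · sin C = cos(53.0°)·sin(28.6°) ≈ 0.288, again giving ≈ 73.3°.

≈ 73.3°N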